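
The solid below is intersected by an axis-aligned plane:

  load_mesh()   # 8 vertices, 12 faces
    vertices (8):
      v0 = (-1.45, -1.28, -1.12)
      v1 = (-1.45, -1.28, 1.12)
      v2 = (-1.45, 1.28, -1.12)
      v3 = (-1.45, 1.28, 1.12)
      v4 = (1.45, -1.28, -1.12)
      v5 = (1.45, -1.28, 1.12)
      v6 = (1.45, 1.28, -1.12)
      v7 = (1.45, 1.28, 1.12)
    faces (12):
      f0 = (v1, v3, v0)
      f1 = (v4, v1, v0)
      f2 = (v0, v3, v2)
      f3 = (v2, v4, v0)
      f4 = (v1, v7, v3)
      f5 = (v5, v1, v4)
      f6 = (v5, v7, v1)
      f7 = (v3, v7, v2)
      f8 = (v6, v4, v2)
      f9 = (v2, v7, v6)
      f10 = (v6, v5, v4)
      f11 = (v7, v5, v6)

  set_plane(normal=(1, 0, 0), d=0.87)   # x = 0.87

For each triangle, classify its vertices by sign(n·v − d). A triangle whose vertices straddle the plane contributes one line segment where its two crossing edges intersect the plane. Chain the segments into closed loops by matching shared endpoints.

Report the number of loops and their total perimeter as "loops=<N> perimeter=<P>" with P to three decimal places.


loops=1 perimeter=9.600

Straddling triangles (8 of 12):
  (v4,v1,v0) [+--] → (0.87, -1.28, -0.672)–(0.87, -1.28, -1.12)  len=0.4480
  (v2,v4,v0) [-+-] → (0.87, -0.768, -1.12)–(0.87, -1.28, -1.12)  len=0.5120
  (v1,v7,v3) [-+-] → (0.87, 0.768, 1.12)–(0.87, 1.28, 1.12)  len=0.5120
  (v5,v1,v4) [+-+] → (0.87, -1.28, 1.12)–(0.87, -1.28, -0.672)  len=1.7920
  (v5,v7,v1) [++-] → (0.87, 0.768, 1.12)–(0.87, -1.28, 1.12)  len=2.0480
  (v3,v7,v2) [-+-] → (0.87, 1.28, 1.12)–(0.87, 1.28, 0.672)  len=0.4480
  (v6,v4,v2) [++-] → (0.87, -0.768, -1.12)–(0.87, 1.28, -1.12)  len=2.0480
  (v2,v7,v6) [-++] → (0.87, 1.28, 0.672)–(0.87, 1.28, -1.12)  len=1.7920

Chained into 1 loop(s):
  loop 1: 8 segments, perimeter = 9.6000
Total perimeter = 9.600


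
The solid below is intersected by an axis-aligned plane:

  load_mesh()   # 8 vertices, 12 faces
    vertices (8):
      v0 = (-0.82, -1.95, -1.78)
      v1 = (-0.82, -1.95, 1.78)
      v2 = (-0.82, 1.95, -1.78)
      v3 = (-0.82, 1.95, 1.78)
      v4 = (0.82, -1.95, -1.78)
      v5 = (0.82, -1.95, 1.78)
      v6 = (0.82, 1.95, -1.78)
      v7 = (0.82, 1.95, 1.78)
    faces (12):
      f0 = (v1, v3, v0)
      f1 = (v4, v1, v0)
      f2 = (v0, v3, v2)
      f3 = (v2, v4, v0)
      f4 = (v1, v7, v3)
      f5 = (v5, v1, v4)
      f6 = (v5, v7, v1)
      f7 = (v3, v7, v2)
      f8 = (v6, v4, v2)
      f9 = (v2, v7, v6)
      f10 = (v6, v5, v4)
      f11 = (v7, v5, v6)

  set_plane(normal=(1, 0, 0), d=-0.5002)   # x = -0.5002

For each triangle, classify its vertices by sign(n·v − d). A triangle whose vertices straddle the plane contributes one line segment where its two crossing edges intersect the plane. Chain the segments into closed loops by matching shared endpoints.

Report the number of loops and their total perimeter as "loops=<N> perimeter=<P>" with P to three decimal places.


loops=1 perimeter=14.920

Straddling triangles (8 of 12):
  (v4,v1,v0) [+--] → (-0.5002, -1.95, 1.0858)–(-0.5002, -1.95, -1.78)  len=2.8658
  (v2,v4,v0) [-+-] → (-0.5002, 1.1895, -1.78)–(-0.5002, -1.95, -1.78)  len=3.1395
  (v1,v7,v3) [-+-] → (-0.5002, -1.1895, 1.78)–(-0.5002, 1.95, 1.78)  len=3.1395
  (v5,v1,v4) [+-+] → (-0.5002, -1.95, 1.78)–(-0.5002, -1.95, 1.0858)  len=0.6942
  (v5,v7,v1) [++-] → (-0.5002, -1.1895, 1.78)–(-0.5002, -1.95, 1.78)  len=0.7605
  (v3,v7,v2) [-+-] → (-0.5002, 1.95, 1.78)–(-0.5002, 1.95, -1.0858)  len=2.8658
  (v6,v4,v2) [++-] → (-0.5002, 1.1895, -1.78)–(-0.5002, 1.95, -1.78)  len=0.7605
  (v2,v7,v6) [-++] → (-0.5002, 1.95, -1.0858)–(-0.5002, 1.95, -1.78)  len=0.6942

Chained into 1 loop(s):
  loop 1: 8 segments, perimeter = 14.9200
Total perimeter = 14.920


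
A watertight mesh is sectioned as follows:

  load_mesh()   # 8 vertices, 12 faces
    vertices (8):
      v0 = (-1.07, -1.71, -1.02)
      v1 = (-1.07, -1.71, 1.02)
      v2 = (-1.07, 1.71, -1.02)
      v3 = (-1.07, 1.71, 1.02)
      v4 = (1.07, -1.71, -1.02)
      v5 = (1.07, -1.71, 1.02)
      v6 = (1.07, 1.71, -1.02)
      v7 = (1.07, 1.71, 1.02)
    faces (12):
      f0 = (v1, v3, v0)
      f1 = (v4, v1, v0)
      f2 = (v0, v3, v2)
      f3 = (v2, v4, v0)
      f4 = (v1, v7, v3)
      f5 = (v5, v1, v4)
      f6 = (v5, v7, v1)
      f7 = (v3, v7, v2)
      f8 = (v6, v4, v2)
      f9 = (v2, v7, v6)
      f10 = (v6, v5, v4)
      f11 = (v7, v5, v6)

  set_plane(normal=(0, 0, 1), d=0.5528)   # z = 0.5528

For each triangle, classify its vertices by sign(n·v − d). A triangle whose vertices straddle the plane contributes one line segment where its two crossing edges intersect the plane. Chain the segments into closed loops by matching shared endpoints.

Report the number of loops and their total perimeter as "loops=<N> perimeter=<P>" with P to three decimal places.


Straddling triangles (8 of 12):
  (v1,v3,v0) [++-] → (-1.07, 0.926753, 0.5528)–(-1.07, -1.71, 0.5528)  len=2.6368
  (v4,v1,v0) [-+-] → (-0.579898, -1.71, 0.5528)–(-1.07, -1.71, 0.5528)  len=0.4901
  (v0,v3,v2) [-+-] → (-1.07, 0.926753, 0.5528)–(-1.07, 1.71, 0.5528)  len=0.7832
  (v5,v1,v4) [++-] → (-0.579898, -1.71, 0.5528)–(1.07, -1.71, 0.5528)  len=1.6499
  (v3,v7,v2) [++-] → (0.579898, 1.71, 0.5528)–(-1.07, 1.71, 0.5528)  len=1.6499
  (v2,v7,v6) [-+-] → (0.579898, 1.71, 0.5528)–(1.07, 1.71, 0.5528)  len=0.4901
  (v6,v5,v4) [-+-] → (1.07, -0.926753, 0.5528)–(1.07, -1.71, 0.5528)  len=0.7832
  (v7,v5,v6) [++-] → (1.07, -0.926753, 0.5528)–(1.07, 1.71, 0.5528)  len=2.6368

Chained into 1 loop(s):
  loop 1: 8 segments, perimeter = 11.1200
Total perimeter = 11.120

loops=1 perimeter=11.120


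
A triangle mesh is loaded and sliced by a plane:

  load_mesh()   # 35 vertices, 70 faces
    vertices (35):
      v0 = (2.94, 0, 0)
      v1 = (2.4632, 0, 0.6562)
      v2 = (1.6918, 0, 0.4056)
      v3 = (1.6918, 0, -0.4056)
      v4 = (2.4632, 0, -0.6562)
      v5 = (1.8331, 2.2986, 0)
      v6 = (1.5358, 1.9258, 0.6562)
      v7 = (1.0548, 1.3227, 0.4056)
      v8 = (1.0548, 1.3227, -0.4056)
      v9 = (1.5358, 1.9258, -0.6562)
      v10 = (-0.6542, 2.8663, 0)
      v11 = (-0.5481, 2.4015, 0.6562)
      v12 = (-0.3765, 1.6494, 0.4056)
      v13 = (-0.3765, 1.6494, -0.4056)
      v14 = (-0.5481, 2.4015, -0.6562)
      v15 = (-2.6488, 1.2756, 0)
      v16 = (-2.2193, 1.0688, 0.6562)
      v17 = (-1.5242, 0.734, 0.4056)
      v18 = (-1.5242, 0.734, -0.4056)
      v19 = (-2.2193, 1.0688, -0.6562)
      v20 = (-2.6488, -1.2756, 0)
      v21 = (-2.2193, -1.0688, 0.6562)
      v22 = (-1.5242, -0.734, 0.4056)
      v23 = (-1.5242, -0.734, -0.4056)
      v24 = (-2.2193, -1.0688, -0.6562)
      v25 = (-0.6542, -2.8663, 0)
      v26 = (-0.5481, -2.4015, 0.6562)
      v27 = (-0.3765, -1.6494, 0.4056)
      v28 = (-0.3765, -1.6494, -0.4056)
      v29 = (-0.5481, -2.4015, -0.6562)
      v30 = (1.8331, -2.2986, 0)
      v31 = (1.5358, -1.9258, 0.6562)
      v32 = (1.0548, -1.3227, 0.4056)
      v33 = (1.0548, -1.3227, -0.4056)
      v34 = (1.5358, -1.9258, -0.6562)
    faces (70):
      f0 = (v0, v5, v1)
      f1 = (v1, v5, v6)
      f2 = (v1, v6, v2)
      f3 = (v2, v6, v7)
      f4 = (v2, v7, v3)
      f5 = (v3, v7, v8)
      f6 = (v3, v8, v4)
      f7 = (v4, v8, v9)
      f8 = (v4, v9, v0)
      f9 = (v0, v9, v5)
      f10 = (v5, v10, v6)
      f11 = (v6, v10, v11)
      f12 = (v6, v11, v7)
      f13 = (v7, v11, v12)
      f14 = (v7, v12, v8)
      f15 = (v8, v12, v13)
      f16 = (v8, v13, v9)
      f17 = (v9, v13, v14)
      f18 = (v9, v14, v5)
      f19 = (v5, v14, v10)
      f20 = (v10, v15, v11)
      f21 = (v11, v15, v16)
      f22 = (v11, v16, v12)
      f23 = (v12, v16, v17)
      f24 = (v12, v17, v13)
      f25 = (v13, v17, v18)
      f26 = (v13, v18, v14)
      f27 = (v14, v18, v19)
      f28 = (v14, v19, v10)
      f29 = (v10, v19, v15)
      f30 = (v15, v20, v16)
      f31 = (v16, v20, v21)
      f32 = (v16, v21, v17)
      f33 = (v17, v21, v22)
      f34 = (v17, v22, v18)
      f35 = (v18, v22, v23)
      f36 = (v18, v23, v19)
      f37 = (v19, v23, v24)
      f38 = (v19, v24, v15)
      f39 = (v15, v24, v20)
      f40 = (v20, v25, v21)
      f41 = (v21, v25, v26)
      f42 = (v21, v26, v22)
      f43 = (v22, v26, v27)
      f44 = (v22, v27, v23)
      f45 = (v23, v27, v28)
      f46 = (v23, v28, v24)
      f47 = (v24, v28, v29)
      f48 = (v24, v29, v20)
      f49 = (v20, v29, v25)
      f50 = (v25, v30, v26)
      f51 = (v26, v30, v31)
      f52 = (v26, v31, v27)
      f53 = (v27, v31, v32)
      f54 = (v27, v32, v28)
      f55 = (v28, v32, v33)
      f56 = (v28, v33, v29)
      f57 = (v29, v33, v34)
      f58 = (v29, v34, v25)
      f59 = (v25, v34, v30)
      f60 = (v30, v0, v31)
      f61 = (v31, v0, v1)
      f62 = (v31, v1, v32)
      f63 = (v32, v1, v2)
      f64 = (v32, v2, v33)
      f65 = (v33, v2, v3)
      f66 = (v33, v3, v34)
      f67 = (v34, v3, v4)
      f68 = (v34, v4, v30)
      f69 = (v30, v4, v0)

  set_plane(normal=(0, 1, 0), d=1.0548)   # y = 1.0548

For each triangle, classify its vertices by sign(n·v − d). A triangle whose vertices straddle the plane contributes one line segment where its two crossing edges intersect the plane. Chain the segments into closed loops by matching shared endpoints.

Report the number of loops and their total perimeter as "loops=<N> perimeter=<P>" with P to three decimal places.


Straddling triangles (22 of 70):
  (v0,v5,v1) [-+-] → (2.43206, 1.0548, 0)–(2.17405, 1.0548, 0.355078)  len=0.4389
  (v1,v5,v6) [-++] → (2.17405, 1.0548, 0.355078)–(1.95524, 1.0548, 0.6562)  len=0.3722
  (v1,v6,v2) [-+-] → (1.95524, 1.0548, 0.6562)–(1.60636, 1.0548, 0.542859)  len=0.3668
  (v2,v6,v7) [-++] → (1.60636, 1.0548, 0.542859)–(1.18382, 1.0548, 0.4056)  len=0.4443
  (v2,v7,v3) [-+-] → (1.18382, 1.0548, 0.4056)–(1.18382, 1.0548, 0.241299)  len=0.1643
  (v3,v7,v8) [-++] → (1.18382, 1.0548, 0.241299)–(1.18382, 1.0548, -0.4056)  len=0.6469
  (v3,v8,v4) [-+-] → (1.18382, 1.0548, -0.4056)–(1.34006, 1.0548, -0.456357)  len=0.1643
  (v4,v8,v9) [-++] → (1.34006, 1.0548, -0.456357)–(1.95524, 1.0548, -0.6562)  len=0.6468
  (v4,v9,v0) [-+-] → (1.95524, 1.0548, -0.6562)–(2.17089, 1.0548, -0.359414)  len=0.3669
  (v0,v9,v5) [-++] → (2.17089, 1.0548, -0.359414)–(2.43206, 1.0548, 0)  len=0.4443
  (v12,v16,v17) [++-] → (-2.19023, 1.0548, 0.645721)–(-1.12199, 1.0548, 0.4056)  len=1.0949
  (v12,v17,v13) [+-+] → (-1.12199, 1.0548, 0.4056)–(-1.12199, 1.0548, 0.121317)  len=0.2843
  (v13,v17,v18) [+--] → (-1.12199, 1.0548, 0.121317)–(-1.12199, 1.0548, -0.4056)  len=0.5269
  (v13,v18,v14) [+-+] → (-1.12199, 1.0548, -0.4056)–(-1.33641, 1.0548, -0.453811)  len=0.2198
  (v14,v18,v19) [+-+] → (-1.33641, 1.0548, -0.453811)–(-2.19023, 1.0548, -0.645721)  len=0.8751
  (v15,v20,v16) [+-+] → (-2.6488, 1.0548, 0)–(-2.22186, 1.0548, 0.652281)  len=0.7796
  (v16,v20,v21) [+--] → (-2.22186, 1.0548, 0.652281)–(-2.2193, 1.0548, 0.6562)  len=0.0047
  (v16,v21,v17) [+--] → (-2.2193, 1.0548, 0.6562)–(-2.19023, 1.0548, 0.645721)  len=0.0309
  (v18,v23,v19) [--+] → (-2.2139, 1.0548, -0.654254)–(-2.19023, 1.0548, -0.645721)  len=0.0252
  (v19,v23,v24) [+--] → (-2.2139, 1.0548, -0.654254)–(-2.2193, 1.0548, -0.6562)  len=0.0057
  (v19,v24,v15) [+-+] → (-2.2193, 1.0548, -0.6562)–(-2.60835, 1.0548, -0.0618021)  len=0.7104
  (v15,v24,v20) [+--] → (-2.60835, 1.0548, -0.0618021)–(-2.6488, 1.0548, 0)  len=0.0739

Chained into 2 loop(s):
  loop 1: 10 segments, perimeter = 4.0557
  loop 2: 12 segments, perimeter = 4.6313
Total perimeter = 8.687

loops=2 perimeter=8.687


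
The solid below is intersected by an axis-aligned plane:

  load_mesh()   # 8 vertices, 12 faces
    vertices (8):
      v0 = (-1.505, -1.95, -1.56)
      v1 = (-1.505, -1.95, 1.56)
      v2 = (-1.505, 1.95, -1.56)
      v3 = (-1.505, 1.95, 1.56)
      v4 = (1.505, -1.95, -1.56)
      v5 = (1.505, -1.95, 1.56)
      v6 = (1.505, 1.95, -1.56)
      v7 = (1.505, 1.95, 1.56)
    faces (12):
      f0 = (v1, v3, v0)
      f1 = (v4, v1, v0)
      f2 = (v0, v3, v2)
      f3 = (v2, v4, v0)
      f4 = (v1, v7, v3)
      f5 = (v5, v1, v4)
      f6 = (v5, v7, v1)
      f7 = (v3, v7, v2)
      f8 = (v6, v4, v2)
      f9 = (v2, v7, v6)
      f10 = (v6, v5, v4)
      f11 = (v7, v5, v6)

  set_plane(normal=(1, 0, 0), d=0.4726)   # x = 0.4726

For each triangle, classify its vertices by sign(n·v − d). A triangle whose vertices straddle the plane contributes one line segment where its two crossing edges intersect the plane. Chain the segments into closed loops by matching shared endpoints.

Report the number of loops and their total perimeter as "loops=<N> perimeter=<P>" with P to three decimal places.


loops=1 perimeter=14.040

Straddling triangles (8 of 12):
  (v4,v1,v0) [+--] → (0.4726, -1.95, -0.489871)–(0.4726, -1.95, -1.56)  len=1.0701
  (v2,v4,v0) [-+-] → (0.4726, -0.612339, -1.56)–(0.4726, -1.95, -1.56)  len=1.3377
  (v1,v7,v3) [-+-] → (0.4726, 0.612339, 1.56)–(0.4726, 1.95, 1.56)  len=1.3377
  (v5,v1,v4) [+-+] → (0.4726, -1.95, 1.56)–(0.4726, -1.95, -0.489871)  len=2.0499
  (v5,v7,v1) [++-] → (0.4726, 0.612339, 1.56)–(0.4726, -1.95, 1.56)  len=2.5623
  (v3,v7,v2) [-+-] → (0.4726, 1.95, 1.56)–(0.4726, 1.95, 0.489871)  len=1.0701
  (v6,v4,v2) [++-] → (0.4726, -0.612339, -1.56)–(0.4726, 1.95, -1.56)  len=2.5623
  (v2,v7,v6) [-++] → (0.4726, 1.95, 0.489871)–(0.4726, 1.95, -1.56)  len=2.0499

Chained into 1 loop(s):
  loop 1: 8 segments, perimeter = 14.0400
Total perimeter = 14.040


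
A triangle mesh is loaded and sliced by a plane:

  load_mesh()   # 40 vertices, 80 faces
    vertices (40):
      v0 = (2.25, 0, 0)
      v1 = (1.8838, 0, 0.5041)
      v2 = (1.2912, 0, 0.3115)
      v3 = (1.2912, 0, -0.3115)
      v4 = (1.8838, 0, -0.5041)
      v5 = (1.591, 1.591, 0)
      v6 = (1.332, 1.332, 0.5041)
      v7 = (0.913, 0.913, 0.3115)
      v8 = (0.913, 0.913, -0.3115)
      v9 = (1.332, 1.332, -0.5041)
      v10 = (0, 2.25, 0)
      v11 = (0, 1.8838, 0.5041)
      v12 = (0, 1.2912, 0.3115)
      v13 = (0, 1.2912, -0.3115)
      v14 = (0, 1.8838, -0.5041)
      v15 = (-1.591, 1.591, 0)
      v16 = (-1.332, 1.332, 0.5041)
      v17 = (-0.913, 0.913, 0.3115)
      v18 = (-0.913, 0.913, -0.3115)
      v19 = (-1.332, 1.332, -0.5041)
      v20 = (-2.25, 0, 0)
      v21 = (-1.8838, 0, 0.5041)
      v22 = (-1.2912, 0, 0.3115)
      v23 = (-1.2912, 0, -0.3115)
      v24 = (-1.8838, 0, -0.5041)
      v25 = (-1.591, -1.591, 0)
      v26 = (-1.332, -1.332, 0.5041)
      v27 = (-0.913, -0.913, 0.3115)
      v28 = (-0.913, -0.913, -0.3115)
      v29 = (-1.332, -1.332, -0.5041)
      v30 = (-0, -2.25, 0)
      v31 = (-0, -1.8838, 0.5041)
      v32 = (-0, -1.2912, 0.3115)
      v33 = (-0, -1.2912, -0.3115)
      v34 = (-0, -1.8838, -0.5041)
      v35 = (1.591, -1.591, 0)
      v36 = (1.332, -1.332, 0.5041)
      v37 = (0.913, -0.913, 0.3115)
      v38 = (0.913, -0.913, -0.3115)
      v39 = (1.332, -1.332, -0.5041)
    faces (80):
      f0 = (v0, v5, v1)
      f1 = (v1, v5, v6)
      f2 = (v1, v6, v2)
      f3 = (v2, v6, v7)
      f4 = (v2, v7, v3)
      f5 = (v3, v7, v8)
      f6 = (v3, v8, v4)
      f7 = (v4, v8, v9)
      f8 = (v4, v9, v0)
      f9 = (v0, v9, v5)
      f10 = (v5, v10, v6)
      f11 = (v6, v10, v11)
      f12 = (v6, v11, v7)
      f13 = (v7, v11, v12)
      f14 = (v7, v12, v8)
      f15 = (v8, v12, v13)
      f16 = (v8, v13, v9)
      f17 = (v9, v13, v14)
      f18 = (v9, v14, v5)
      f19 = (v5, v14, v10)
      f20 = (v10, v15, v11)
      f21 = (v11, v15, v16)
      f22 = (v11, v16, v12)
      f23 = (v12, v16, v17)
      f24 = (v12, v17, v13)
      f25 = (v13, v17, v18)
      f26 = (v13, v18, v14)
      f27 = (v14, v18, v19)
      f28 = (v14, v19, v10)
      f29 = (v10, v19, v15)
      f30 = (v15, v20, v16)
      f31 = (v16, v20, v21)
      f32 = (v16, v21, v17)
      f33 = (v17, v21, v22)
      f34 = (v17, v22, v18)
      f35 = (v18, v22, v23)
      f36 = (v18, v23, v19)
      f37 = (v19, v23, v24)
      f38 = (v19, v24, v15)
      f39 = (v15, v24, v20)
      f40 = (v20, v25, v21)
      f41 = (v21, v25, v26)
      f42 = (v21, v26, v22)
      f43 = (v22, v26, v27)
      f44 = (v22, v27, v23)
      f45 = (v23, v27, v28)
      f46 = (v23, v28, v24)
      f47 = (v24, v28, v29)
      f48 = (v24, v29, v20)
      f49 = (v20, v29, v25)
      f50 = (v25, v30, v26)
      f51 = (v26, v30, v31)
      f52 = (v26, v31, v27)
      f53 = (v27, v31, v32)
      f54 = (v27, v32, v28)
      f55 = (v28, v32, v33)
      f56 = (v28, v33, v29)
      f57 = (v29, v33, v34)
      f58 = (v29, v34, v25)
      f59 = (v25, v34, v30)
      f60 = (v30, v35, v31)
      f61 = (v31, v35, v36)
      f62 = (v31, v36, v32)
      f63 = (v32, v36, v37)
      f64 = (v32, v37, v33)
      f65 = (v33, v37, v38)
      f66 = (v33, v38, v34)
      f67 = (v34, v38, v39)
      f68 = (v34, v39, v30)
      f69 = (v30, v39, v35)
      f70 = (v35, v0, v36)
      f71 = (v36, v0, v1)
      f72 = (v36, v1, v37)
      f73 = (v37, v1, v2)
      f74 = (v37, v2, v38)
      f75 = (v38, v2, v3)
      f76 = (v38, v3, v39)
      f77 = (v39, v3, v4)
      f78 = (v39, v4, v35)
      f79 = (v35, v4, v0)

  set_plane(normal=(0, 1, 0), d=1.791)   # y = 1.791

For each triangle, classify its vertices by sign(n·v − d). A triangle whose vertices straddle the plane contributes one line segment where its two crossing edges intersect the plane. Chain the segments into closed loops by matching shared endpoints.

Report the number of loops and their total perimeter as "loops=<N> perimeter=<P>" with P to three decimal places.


loops=1 perimeter=4.975

Straddling triangles (14 of 80):
  (v5,v10,v6) [-+-] → (1.10815, 1.791, 0)–(0.666, 1.791, 0.25205)  len=0.5089
  (v6,v10,v11) [-++] → (0.666, 1.791, 0.25205)–(0.224012, 1.791, 0.5041)  len=0.5088
  (v6,v11,v7) [-+-] → (0.224012, 1.791, 0.5041)–(0.0872748, 1.791, 0.485689)  len=0.1380
  (v7,v11,v12) [-+-] → (0.0872748, 1.791, 0.485689)–(0, 1.791, 0.473939)  len=0.0881
  (v9,v13,v14) [--+] → (0, 1.791, -0.473939)–(0.224012, 1.791, -0.5041)  len=0.2260
  (v9,v14,v5) [-+-] → (0.224012, 1.791, -0.5041)–(0.504251, 1.791, -0.344331)  len=0.3226
  (v5,v14,v10) [-++] → (0.504251, 1.791, -0.344331)–(1.10815, 1.791, 0)  len=0.6952
  (v10,v15,v11) [+-+] → (-1.10815, 1.791, 0)–(-0.504251, 1.791, 0.344331)  len=0.6952
  (v11,v15,v16) [+--] → (-0.504251, 1.791, 0.344331)–(-0.224012, 1.791, 0.5041)  len=0.3226
  (v11,v16,v12) [+--] → (-0.224012, 1.791, 0.5041)–(0, 1.791, 0.473939)  len=0.2260
  (v13,v18,v14) [--+] → (-0.0872748, 1.791, -0.485689)–(0, 1.791, -0.473939)  len=0.0881
  (v14,v18,v19) [+--] → (-0.0872748, 1.791, -0.485689)–(-0.224012, 1.791, -0.5041)  len=0.1380
  (v14,v19,v10) [+-+] → (-0.224012, 1.791, -0.5041)–(-0.666, 1.791, -0.25205)  len=0.5088
  (v10,v19,v15) [+--] → (-0.666, 1.791, -0.25205)–(-1.10815, 1.791, 0)  len=0.5089

Chained into 1 loop(s):
  loop 1: 14 segments, perimeter = 4.9751
Total perimeter = 4.975


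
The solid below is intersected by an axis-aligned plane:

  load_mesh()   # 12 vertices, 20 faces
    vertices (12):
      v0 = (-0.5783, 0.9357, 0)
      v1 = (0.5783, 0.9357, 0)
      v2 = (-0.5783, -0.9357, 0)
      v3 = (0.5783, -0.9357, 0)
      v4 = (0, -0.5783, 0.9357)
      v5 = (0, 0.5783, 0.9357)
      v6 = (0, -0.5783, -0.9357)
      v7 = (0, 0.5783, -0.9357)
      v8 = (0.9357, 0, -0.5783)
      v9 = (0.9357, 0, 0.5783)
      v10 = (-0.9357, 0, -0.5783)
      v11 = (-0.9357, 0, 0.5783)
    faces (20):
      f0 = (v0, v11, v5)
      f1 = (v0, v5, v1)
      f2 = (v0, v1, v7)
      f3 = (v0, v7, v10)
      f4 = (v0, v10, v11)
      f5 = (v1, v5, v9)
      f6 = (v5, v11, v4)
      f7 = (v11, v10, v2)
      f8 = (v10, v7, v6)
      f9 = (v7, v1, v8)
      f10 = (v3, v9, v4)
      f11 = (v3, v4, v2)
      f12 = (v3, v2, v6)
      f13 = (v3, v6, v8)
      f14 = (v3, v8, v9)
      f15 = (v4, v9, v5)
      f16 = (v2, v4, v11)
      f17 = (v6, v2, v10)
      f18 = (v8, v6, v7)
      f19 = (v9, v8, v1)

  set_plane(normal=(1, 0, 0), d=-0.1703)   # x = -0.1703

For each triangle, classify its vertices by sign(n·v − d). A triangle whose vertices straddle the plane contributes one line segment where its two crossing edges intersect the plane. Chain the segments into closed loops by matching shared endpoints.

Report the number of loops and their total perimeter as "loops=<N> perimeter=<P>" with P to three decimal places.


loops=1 perimeter=5.910

Straddling triangles (10 of 20):
  (v0,v11,v5) [--+] → (-0.1703, 0.473048, 0.870652)–(-0.1703, 0.683549, 0.660151)  len=0.2977
  (v0,v5,v1) [-++] → (-0.1703, 0.683549, 0.660151)–(-0.1703, 0.9357, 0)  len=0.7067
  (v0,v1,v7) [-++] → (-0.1703, 0.9357, 0)–(-0.1703, 0.683549, -0.660151)  len=0.7067
  (v0,v7,v10) [-+-] → (-0.1703, 0.683549, -0.660151)–(-0.1703, 0.473048, -0.870652)  len=0.2977
  (v5,v11,v4) [+-+] → (-0.1703, 0.473048, 0.870652)–(-0.1703, -0.473048, 0.870652)  len=0.9461
  (v10,v7,v6) [-++] → (-0.1703, 0.473048, -0.870652)–(-0.1703, -0.473048, -0.870652)  len=0.9461
  (v3,v4,v2) [++-] → (-0.1703, -0.683549, 0.660151)–(-0.1703, -0.9357, 0)  len=0.7067
  (v3,v2,v6) [+-+] → (-0.1703, -0.9357, 0)–(-0.1703, -0.683549, -0.660151)  len=0.7067
  (v2,v4,v11) [-+-] → (-0.1703, -0.683549, 0.660151)–(-0.1703, -0.473048, 0.870652)  len=0.2977
  (v6,v2,v10) [+--] → (-0.1703, -0.683549, -0.660151)–(-0.1703, -0.473048, -0.870652)  len=0.2977

Chained into 1 loop(s):
  loop 1: 10 segments, perimeter = 5.9096
Total perimeter = 5.910


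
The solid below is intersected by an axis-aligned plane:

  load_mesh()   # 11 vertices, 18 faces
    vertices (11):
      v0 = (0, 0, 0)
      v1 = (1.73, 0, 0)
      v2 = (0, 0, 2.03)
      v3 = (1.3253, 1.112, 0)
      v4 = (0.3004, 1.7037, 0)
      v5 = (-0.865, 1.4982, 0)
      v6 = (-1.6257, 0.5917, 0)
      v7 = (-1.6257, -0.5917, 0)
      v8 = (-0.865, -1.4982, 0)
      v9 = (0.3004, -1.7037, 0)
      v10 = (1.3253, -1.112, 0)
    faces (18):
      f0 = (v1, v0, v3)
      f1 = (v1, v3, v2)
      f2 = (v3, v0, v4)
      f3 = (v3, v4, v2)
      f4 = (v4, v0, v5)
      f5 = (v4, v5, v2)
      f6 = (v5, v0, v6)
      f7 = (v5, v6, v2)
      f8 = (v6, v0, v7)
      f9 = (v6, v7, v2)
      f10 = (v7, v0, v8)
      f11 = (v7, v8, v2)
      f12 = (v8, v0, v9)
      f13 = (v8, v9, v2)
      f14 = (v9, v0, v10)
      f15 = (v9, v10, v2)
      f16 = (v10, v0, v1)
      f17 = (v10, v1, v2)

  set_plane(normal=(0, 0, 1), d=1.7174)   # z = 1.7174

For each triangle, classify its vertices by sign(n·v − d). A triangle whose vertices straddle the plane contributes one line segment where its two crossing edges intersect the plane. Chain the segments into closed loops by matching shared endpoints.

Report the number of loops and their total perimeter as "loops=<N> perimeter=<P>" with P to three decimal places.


Straddling triangles (9 of 18):
  (v1,v3,v2) [--+] → (0.204083, 0.171237, 1.7174)–(0.266403, 0, 1.7174)  len=0.1822
  (v3,v4,v2) [--+] → (0.0462586, 0.262353, 1.7174)–(0.204083, 0.171237, 1.7174)  len=0.1822
  (v4,v5,v2) [--+] → (-0.133201, 0.230708, 1.7174)–(0.0462586, 0.262353, 1.7174)  len=0.1822
  (v5,v6,v2) [--+] → (-0.250342, 0.091116, 1.7174)–(-0.133201, 0.230708, 1.7174)  len=0.1822
  (v6,v7,v2) [--+] → (-0.250342, -0.091116, 1.7174)–(-0.250342, 0.091116, 1.7174)  len=0.1822
  (v7,v8,v2) [--+] → (-0.133201, -0.230708, 1.7174)–(-0.250342, -0.091116, 1.7174)  len=0.1822
  (v8,v9,v2) [--+] → (0.0462586, -0.262353, 1.7174)–(-0.133201, -0.230708, 1.7174)  len=0.1822
  (v9,v10,v2) [--+] → (0.204083, -0.171237, 1.7174)–(0.0462586, -0.262353, 1.7174)  len=0.1822
  (v10,v1,v2) [--+] → (0.266403, 0, 1.7174)–(0.204083, -0.171237, 1.7174)  len=0.1822

Chained into 1 loop(s):
  loop 1: 9 segments, perimeter = 1.6401
Total perimeter = 1.640

loops=1 perimeter=1.640


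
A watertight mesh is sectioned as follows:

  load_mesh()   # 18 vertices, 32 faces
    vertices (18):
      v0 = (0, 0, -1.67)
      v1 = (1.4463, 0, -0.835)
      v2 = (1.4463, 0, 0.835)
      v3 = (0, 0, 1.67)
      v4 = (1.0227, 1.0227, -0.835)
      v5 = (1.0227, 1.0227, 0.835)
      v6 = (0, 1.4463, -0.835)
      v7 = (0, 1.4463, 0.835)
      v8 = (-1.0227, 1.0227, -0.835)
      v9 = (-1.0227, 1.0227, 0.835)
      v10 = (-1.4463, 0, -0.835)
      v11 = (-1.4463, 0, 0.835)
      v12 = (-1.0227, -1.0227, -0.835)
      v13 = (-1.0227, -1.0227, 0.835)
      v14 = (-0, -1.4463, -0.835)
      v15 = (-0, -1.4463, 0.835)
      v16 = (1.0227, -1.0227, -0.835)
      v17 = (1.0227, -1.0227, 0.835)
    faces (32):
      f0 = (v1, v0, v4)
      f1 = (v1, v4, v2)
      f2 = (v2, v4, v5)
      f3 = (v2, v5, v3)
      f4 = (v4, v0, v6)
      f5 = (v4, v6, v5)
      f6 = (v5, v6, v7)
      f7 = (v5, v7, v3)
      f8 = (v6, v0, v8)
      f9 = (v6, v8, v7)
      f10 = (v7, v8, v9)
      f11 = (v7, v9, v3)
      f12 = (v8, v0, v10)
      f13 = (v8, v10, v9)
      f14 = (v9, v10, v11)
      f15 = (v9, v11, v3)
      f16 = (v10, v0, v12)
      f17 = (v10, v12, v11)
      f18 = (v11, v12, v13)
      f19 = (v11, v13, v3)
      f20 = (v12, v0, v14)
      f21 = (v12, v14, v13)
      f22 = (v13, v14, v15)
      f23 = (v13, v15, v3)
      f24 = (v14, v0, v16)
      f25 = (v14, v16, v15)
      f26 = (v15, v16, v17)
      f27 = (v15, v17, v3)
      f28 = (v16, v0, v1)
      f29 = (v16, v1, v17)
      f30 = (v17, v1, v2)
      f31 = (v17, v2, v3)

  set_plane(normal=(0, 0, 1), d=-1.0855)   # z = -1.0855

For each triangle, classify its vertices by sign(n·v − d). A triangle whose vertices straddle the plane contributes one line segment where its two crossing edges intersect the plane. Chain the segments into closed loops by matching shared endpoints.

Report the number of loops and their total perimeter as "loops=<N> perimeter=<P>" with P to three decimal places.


Straddling triangles (8 of 32):
  (v1,v0,v4) [+-+] → (1.01241, 0, -1.0855)–(0.71589, 0.71589, -1.0855)  len=0.7749
  (v4,v0,v6) [+-+] → (0.71589, 0.71589, -1.0855)–(0, 1.01241, -1.0855)  len=0.7749
  (v6,v0,v8) [+-+] → (0, 1.01241, -1.0855)–(-0.71589, 0.71589, -1.0855)  len=0.7749
  (v8,v0,v10) [+-+] → (-0.71589, 0.71589, -1.0855)–(-1.01241, 0, -1.0855)  len=0.7749
  (v10,v0,v12) [+-+] → (-1.01241, 0, -1.0855)–(-0.71589, -0.71589, -1.0855)  len=0.7749
  (v12,v0,v14) [+-+] → (-0.71589, -0.71589, -1.0855)–(0, -1.01241, -1.0855)  len=0.7749
  (v14,v0,v16) [+-+] → (0, -1.01241, -1.0855)–(0.71589, -0.71589, -1.0855)  len=0.7749
  (v16,v0,v1) [+-+] → (0.71589, -0.71589, -1.0855)–(1.01241, 0, -1.0855)  len=0.7749

Chained into 1 loop(s):
  loop 1: 8 segments, perimeter = 6.1990
Total perimeter = 6.199

loops=1 perimeter=6.199


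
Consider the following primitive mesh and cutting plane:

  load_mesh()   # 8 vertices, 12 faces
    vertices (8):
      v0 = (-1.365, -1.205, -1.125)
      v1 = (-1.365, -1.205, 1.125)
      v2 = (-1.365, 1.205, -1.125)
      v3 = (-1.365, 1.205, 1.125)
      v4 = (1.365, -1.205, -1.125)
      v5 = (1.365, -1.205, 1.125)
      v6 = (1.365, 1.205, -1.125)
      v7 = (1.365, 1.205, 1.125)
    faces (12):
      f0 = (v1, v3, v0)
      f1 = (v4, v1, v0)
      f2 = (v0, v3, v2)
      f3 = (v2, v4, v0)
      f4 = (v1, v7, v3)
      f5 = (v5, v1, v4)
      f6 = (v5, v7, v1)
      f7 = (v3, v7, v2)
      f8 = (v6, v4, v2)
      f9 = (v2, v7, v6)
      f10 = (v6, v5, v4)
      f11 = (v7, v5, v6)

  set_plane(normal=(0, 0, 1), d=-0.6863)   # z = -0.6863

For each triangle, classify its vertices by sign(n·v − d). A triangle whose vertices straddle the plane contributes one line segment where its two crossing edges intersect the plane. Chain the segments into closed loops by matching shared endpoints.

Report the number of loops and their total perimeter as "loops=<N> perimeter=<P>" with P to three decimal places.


loops=1 perimeter=10.280

Straddling triangles (8 of 12):
  (v1,v3,v0) [++-] → (-1.365, -0.735104, -0.6863)–(-1.365, -1.205, -0.6863)  len=0.4699
  (v4,v1,v0) [-+-] → (0.832711, -1.205, -0.6863)–(-1.365, -1.205, -0.6863)  len=2.1977
  (v0,v3,v2) [-+-] → (-1.365, -0.735104, -0.6863)–(-1.365, 1.205, -0.6863)  len=1.9401
  (v5,v1,v4) [++-] → (0.832711, -1.205, -0.6863)–(1.365, -1.205, -0.6863)  len=0.5323
  (v3,v7,v2) [++-] → (-0.832711, 1.205, -0.6863)–(-1.365, 1.205, -0.6863)  len=0.5323
  (v2,v7,v6) [-+-] → (-0.832711, 1.205, -0.6863)–(1.365, 1.205, -0.6863)  len=2.1977
  (v6,v5,v4) [-+-] → (1.365, 0.735104, -0.6863)–(1.365, -1.205, -0.6863)  len=1.9401
  (v7,v5,v6) [++-] → (1.365, 0.735104, -0.6863)–(1.365, 1.205, -0.6863)  len=0.4699

Chained into 1 loop(s):
  loop 1: 8 segments, perimeter = 10.2800
Total perimeter = 10.280


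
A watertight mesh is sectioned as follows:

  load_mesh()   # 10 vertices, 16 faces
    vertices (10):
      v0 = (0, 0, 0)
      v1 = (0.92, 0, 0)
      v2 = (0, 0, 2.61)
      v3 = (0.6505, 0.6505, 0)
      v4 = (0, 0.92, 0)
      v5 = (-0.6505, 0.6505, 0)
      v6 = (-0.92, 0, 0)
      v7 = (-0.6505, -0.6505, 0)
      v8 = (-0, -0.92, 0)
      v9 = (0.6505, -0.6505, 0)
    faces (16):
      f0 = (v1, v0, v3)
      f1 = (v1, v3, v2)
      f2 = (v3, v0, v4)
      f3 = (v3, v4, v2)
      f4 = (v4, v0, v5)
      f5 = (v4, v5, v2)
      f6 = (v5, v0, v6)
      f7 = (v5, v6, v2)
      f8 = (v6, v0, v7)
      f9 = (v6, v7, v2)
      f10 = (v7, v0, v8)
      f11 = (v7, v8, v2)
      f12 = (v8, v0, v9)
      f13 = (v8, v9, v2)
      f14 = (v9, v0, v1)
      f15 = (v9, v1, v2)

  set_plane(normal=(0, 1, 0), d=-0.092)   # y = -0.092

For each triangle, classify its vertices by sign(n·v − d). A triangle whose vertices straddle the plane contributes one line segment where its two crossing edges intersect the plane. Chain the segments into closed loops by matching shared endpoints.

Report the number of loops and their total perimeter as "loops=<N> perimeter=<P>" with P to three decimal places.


loops=1 perimeter=6.800

Straddling triangles (8 of 16):
  (v6,v0,v7) [++-] → (-0.092, -0.092, 0)–(-0.881885, -0.092, 0)  len=0.7899
  (v6,v7,v2) [+-+] → (-0.881885, -0.092, 0)–(-0.092, -0.092, 2.24087)  len=2.3760
  (v7,v0,v8) [-+-] → (-0.092, -0.092, 0)–(0, -0.092, 0)  len=0.0920
  (v7,v8,v2) [--+] → (0, -0.092, 2.349)–(-0.092, -0.092, 2.24087)  len=0.1420
  (v8,v0,v9) [-+-] → (0, -0.092, 0)–(0.092, -0.092, 0)  len=0.0920
  (v8,v9,v2) [--+] → (0.092, -0.092, 2.24087)–(0, -0.092, 2.349)  len=0.1420
  (v9,v0,v1) [-++] → (0.092, -0.092, 0)–(0.881885, -0.092, 0)  len=0.7899
  (v9,v1,v2) [-++] → (0.881885, -0.092, 0)–(0.092, -0.092, 2.24087)  len=2.3760

Chained into 1 loop(s):
  loop 1: 8 segments, perimeter = 6.7997
Total perimeter = 6.800


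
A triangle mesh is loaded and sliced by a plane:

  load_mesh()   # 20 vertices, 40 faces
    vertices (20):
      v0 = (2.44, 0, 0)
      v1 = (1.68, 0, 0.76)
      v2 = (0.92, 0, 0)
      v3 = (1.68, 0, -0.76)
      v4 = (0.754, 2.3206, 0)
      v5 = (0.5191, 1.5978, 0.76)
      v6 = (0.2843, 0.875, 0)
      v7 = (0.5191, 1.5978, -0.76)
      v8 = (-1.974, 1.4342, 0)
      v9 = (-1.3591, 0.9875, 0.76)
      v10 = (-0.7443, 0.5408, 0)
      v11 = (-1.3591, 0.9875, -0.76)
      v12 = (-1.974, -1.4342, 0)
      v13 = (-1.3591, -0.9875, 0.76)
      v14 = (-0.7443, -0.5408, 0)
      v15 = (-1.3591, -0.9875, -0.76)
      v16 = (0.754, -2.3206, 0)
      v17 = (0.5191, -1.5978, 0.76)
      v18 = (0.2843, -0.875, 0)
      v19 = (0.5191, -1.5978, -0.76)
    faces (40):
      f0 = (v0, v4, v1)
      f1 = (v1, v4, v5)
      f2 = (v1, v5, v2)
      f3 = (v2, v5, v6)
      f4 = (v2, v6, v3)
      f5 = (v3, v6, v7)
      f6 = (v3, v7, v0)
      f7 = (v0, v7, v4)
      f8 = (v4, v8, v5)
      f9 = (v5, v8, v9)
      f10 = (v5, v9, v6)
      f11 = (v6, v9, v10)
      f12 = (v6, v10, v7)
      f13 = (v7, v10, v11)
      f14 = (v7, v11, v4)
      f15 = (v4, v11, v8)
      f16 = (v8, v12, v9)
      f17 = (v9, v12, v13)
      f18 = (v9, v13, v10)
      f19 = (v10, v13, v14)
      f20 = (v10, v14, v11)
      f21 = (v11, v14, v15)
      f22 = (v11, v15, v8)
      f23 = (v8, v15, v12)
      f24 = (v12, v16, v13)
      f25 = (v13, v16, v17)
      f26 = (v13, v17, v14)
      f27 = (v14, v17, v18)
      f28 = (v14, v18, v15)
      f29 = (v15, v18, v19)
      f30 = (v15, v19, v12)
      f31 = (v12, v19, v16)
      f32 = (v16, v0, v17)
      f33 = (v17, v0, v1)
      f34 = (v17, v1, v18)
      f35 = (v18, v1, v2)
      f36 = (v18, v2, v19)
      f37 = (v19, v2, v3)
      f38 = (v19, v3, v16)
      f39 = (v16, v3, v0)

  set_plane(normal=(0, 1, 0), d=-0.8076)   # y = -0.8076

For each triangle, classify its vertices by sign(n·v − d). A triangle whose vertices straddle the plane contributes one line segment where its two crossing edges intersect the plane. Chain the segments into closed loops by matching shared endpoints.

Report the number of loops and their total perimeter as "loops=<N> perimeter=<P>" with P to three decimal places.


Straddling triangles (18 of 40):
  (v8,v12,v9) [+-+] → (-1.974, -0.8076, 0)–(-1.8149, -0.8076, 0.196645)  len=0.2529
  (v9,v12,v13) [+--] → (-1.8149, -0.8076, 0.196645)–(-1.3591, -0.8076, 0.76)  len=0.7247
  (v9,v13,v10) [+-+] → (-1.3591, -0.8076, 0.76)–(-1.28673, -0.8076, 0.670539)  len=0.1151
  (v10,v13,v14) [+-+] → (-1.28673, -0.8076, 0.670539)–(-1.1115, -0.8076, 0.453924)  len=0.2786
  (v11,v14,v15) [++-] → (-1.1115, -0.8076, -0.453924)–(-1.3591, -0.8076, -0.76)  len=0.3937
  (v11,v15,v8) [+-+] → (-1.3591, -0.8076, -0.76)–(-1.40478, -0.8076, -0.703542)  len=0.0726
  (v8,v15,v12) [+--] → (-1.40478, -0.8076, -0.703542)–(-1.974, -0.8076, 0)  len=0.9050
  (v13,v17,v14) [--+] → (-0.425402, -0.8076, 0.191833)–(-1.1115, -0.8076, 0.453924)  len=0.7345
  (v14,v17,v18) [+--] → (-0.425402, -0.8076, 0.191833)–(0.0768564, -0.8076, 0)  len=0.5376
  (v14,v18,v15) [+--] → (0.0768564, -0.8076, 0)–(-1.1115, -0.8076, -0.453924)  len=1.2721
  (v16,v0,v17) [-+-] → (1.85325, -0.8076, 0)–(1.46909, -0.8076, 0.384138)  len=0.5433
  (v17,v0,v1) [-++] → (1.46909, -0.8076, 0.384138)–(1.09323, -0.8076, 0.76)  len=0.5315
  (v17,v1,v18) [-+-] → (1.09323, -0.8076, 0.76)–(0.391809, -0.8076, 0.0585417)  len=0.9920
  (v18,v1,v2) [-++] → (0.391809, -0.8076, 0.0585417)–(0.333267, -0.8076, 0)  len=0.0828
  (v18,v2,v19) [-+-] → (0.333267, -0.8076, 0)–(0.717367, -0.8076, -0.384138)  len=0.5432
  (v19,v2,v3) [-++] → (0.717367, -0.8076, -0.384138)–(1.09323, -0.8076, -0.76)  len=0.5315
  (v19,v3,v16) [-+-] → (1.09323, -0.8076, -0.76)–(1.35774, -0.8076, -0.49551)  len=0.3741
  (v16,v3,v0) [-++] → (1.35774, -0.8076, -0.49551)–(1.85325, -0.8076, 0)  len=0.7008

Chained into 2 loop(s):
  loop 1: 10 segments, perimeter = 5.2868
  loop 2: 8 segments, perimeter = 4.2992
Total perimeter = 9.586

loops=2 perimeter=9.586


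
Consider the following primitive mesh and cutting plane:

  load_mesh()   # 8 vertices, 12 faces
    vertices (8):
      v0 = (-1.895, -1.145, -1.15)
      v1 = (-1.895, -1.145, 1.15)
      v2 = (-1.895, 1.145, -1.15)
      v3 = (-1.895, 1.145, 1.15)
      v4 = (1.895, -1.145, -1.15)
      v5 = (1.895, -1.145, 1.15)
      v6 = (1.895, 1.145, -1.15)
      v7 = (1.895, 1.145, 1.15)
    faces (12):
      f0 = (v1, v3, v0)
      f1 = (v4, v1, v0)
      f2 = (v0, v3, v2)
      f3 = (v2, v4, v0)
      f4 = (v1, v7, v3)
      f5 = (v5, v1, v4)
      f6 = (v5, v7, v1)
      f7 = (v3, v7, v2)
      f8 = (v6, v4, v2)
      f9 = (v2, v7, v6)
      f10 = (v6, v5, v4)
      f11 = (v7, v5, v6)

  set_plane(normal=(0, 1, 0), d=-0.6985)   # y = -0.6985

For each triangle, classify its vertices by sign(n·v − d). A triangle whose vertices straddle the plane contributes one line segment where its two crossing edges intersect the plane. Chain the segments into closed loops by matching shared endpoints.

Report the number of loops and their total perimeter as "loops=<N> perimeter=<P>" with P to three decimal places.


loops=1 perimeter=12.180

Straddling triangles (8 of 12):
  (v1,v3,v0) [-+-] → (-1.895, -0.6985, 1.15)–(-1.895, -0.6985, -0.70155)  len=1.8516
  (v0,v3,v2) [-++] → (-1.895, -0.6985, -0.70155)–(-1.895, -0.6985, -1.15)  len=0.4484
  (v2,v4,v0) [+--] → (1.15603, -0.6985, -1.15)–(-1.895, -0.6985, -1.15)  len=3.0510
  (v1,v7,v3) [-++] → (-1.15603, -0.6985, 1.15)–(-1.895, -0.6985, 1.15)  len=0.7390
  (v5,v7,v1) [-+-] → (1.895, -0.6985, 1.15)–(-1.15603, -0.6985, 1.15)  len=3.0510
  (v6,v4,v2) [+-+] → (1.895, -0.6985, -1.15)–(1.15603, -0.6985, -1.15)  len=0.7390
  (v6,v5,v4) [+--] → (1.895, -0.6985, 0.70155)–(1.895, -0.6985, -1.15)  len=1.8516
  (v7,v5,v6) [+-+] → (1.895, -0.6985, 1.15)–(1.895, -0.6985, 0.70155)  len=0.4484

Chained into 1 loop(s):
  loop 1: 8 segments, perimeter = 12.1800
Total perimeter = 12.180


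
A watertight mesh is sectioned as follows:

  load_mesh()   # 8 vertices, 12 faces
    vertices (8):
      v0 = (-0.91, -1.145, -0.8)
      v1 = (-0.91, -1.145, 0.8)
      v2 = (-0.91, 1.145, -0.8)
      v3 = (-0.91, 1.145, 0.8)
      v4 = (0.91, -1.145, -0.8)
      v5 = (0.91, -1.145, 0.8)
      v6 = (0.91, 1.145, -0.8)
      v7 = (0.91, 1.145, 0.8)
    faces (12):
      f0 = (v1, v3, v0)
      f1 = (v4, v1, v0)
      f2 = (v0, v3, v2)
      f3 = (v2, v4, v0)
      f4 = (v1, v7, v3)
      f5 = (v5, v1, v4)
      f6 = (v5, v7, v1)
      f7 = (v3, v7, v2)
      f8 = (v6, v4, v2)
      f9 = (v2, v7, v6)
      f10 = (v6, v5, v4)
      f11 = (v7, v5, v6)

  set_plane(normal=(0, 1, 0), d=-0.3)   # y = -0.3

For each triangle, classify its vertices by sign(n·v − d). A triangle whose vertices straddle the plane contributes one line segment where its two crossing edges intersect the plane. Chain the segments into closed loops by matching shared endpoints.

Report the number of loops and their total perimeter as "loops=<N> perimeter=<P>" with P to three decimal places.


loops=1 perimeter=6.840

Straddling triangles (8 of 12):
  (v1,v3,v0) [-+-] → (-0.91, -0.3, 0.8)–(-0.91, -0.3, -0.209607)  len=1.0096
  (v0,v3,v2) [-++] → (-0.91, -0.3, -0.209607)–(-0.91, -0.3, -0.8)  len=0.5904
  (v2,v4,v0) [+--] → (0.238428, -0.3, -0.8)–(-0.91, -0.3, -0.8)  len=1.1484
  (v1,v7,v3) [-++] → (-0.238428, -0.3, 0.8)–(-0.91, -0.3, 0.8)  len=0.6716
  (v5,v7,v1) [-+-] → (0.91, -0.3, 0.8)–(-0.238428, -0.3, 0.8)  len=1.1484
  (v6,v4,v2) [+-+] → (0.91, -0.3, -0.8)–(0.238428, -0.3, -0.8)  len=0.6716
  (v6,v5,v4) [+--] → (0.91, -0.3, 0.209607)–(0.91, -0.3, -0.8)  len=1.0096
  (v7,v5,v6) [+-+] → (0.91, -0.3, 0.8)–(0.91, -0.3, 0.209607)  len=0.5904

Chained into 1 loop(s):
  loop 1: 8 segments, perimeter = 6.8400
Total perimeter = 6.840


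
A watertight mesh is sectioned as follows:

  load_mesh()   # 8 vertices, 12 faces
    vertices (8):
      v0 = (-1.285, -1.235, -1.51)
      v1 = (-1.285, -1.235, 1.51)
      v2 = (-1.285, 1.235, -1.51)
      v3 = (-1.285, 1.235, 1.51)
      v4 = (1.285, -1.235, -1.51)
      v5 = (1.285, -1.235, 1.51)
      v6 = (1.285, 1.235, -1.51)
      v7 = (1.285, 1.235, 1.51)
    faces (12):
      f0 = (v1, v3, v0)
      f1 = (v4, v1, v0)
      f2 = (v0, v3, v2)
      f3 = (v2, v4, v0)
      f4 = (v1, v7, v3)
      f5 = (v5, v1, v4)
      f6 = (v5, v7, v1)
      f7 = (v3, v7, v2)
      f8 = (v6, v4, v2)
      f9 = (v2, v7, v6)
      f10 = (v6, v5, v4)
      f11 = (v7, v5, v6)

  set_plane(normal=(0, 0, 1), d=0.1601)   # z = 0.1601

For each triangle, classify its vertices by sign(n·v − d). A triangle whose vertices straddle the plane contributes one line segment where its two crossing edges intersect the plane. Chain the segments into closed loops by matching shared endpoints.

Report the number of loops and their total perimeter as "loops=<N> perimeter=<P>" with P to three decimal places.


loops=1 perimeter=10.080

Straddling triangles (8 of 12):
  (v1,v3,v0) [++-] → (-1.285, 0.130943, 0.1601)–(-1.285, -1.235, 0.1601)  len=1.3659
  (v4,v1,v0) [-+-] → (-0.136244, -1.235, 0.1601)–(-1.285, -1.235, 0.1601)  len=1.1488
  (v0,v3,v2) [-+-] → (-1.285, 0.130943, 0.1601)–(-1.285, 1.235, 0.1601)  len=1.1041
  (v5,v1,v4) [++-] → (-0.136244, -1.235, 0.1601)–(1.285, -1.235, 0.1601)  len=1.4212
  (v3,v7,v2) [++-] → (0.136244, 1.235, 0.1601)–(-1.285, 1.235, 0.1601)  len=1.4212
  (v2,v7,v6) [-+-] → (0.136244, 1.235, 0.1601)–(1.285, 1.235, 0.1601)  len=1.1488
  (v6,v5,v4) [-+-] → (1.285, -0.130943, 0.1601)–(1.285, -1.235, 0.1601)  len=1.1041
  (v7,v5,v6) [++-] → (1.285, -0.130943, 0.1601)–(1.285, 1.235, 0.1601)  len=1.3659

Chained into 1 loop(s):
  loop 1: 8 segments, perimeter = 10.0800
Total perimeter = 10.080
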